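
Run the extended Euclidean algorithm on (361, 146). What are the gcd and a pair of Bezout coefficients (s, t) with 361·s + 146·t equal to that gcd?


Euclidean algorithm on (361, 146) — divide until remainder is 0:
  361 = 2 · 146 + 69
  146 = 2 · 69 + 8
  69 = 8 · 8 + 5
  8 = 1 · 5 + 3
  5 = 1 · 3 + 2
  3 = 1 · 2 + 1
  2 = 2 · 1 + 0
gcd(361, 146) = 1.
Track Bezout coefficients alongside the remainders: start with r₀ = 361 = a·1 + b·0 (s = 1, t = 0) and r₁ = 146 = a·0 + b·1 (s = 0, t = 1); each new remainder r_{k+1} = r_{k-1} − q_k·r_k inherits s_{k+1} = s_{k-1} − q_k·s_k, t_{k+1} = t_{k-1} − q_k·t_k, so r_k = a·s_k + b·t_k at every step:
  q = 2: r = 69, s = 1 − 2·0 = 1, t = 0 − 2·1 = -2  (check: 361·1 + 146·(-2) = 69)
  q = 2: r = 8, s = 0 − 2·1 = -2, t = 1 − 2·(-2) = 5  (check: 361·(-2) + 146·5 = 8)
  q = 8: r = 5, s = 1 − 8·(-2) = 17, t = -2 − 8·5 = -42  (check: 361·17 + 146·(-42) = 5)
  q = 1: r = 3, s = -2 − 1·17 = -19, t = 5 − 1·(-42) = 47  (check: 361·(-19) + 146·47 = 3)
  q = 1: r = 2, s = 17 − 1·(-19) = 36, t = -42 − 1·47 = -89  (check: 361·36 + 146·(-89) = 2)
  q = 1: r = 1, s = -19 − 1·36 = -55, t = 47 − 1·(-89) = 136  (check: 361·(-55) + 146·136 = 1)
The row with r = 1 (the gcd) gives the Bezout coefficients s = -55, t = 136.
Result: 361 · (-55) + 146 · (136) = 1.

gcd(361, 146) = 1; s = -55, t = 136 (check: 361·(-55) + 146·136 = 1).


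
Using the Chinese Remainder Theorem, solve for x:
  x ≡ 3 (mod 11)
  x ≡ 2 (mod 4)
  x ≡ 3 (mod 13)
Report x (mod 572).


Moduli 11, 4, 13 are pairwise coprime; by CRT there is a unique solution modulo M = 11 · 4 · 13 = 572.
Solve pairwise, accumulating the modulus:
  Start with x ≡ 3 (mod 11).
  Combine with x ≡ 2 (mod 4): since gcd(11, 4) = 1, we get a unique residue mod 44.
    Write x = 3 + 11·t and substitute into x ≡ 2 (mod 4): 11·t ≡ 2 − 3 = -1 (mod 4).
    Reduce coefficients mod 4: 3·t ≡ 3 (mod 4).
    The inverse of 3 mod 4 is 3 (since 3·3 = 9 = 2·4 + 1), so t ≡ 3·3 = 9 ≡ 1 (mod 4).
    Then x = 3 + 11·1 = 14, valid modulo lcm(11, 4) = 44: x ≡ 14 (mod 44).
  Combine with x ≡ 3 (mod 13): since gcd(44, 13) = 1, we get a unique residue mod 572.
    Write x = 14 + 44·t and substitute into x ≡ 3 (mod 13): 44·t ≡ 3 − 14 = -11 (mod 13).
    Reduce coefficients mod 13: 5·t ≡ 2 (mod 13).
    The inverse of 5 mod 13 is 8 (since 5·8 = 40 = 3·13 + 1), so t ≡ 8·2 = 16 ≡ 3 (mod 13).
    Then x = 14 + 44·3 = 146, valid modulo lcm(44, 13) = 572: x ≡ 146 (mod 572).
Verify: 146 mod 11 = 3 ✓, 146 mod 4 = 2 ✓, 146 mod 13 = 3 ✓.

x ≡ 146 (mod 572).


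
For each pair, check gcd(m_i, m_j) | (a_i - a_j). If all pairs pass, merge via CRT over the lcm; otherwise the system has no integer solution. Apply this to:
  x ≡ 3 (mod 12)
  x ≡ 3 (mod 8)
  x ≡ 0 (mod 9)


Moduli 12, 8, 9 are not pairwise coprime, so CRT works modulo lcm(m_i) when all pairwise compatibility conditions hold.
Pairwise compatibility: gcd(m_i, m_j) must divide a_i - a_j for every pair.
Merge one congruence at a time:
  Start: x ≡ 3 (mod 12).
  Combine with x ≡ 3 (mod 8): gcd(12, 8) = 4; 3 - 3 = 0, which IS divisible by 4, so compatible.
    Write x = 3 + 12·t and substitute into x ≡ 3 (mod 8): 12·t ≡ 3 − 3 = 0 (mod 8).
    Divide the congruence (and modulus) by g = 4: 3·t ≡ 0 (mod 2).
    Reduce coefficients mod 2: 1·t ≡ 0 (mod 2).
    So t ≡ 0 (mod 2).
    Then x = 3 + 12·0 = 3, valid modulo lcm(12, 8) = 24: x ≡ 3 (mod 24).
  Combine with x ≡ 0 (mod 9): gcd(24, 9) = 3; 0 - 3 = -3, which IS divisible by 3, so compatible.
    Write x = 3 + 24·t and substitute into x ≡ 0 (mod 9): 24·t ≡ 0 − 3 = -3 (mod 9).
    Divide the congruence (and modulus) by g = 3: 8·t ≡ -1 (mod 3).
    Reduce coefficients mod 3: 2·t ≡ 2 (mod 3).
    The inverse of 2 mod 3 is 2 (since 2·2 = 4 = 1·3 + 1), so t ≡ 2·2 = 4 ≡ 1 (mod 3).
    Then x = 3 + 24·1 = 27, valid modulo lcm(24, 9) = 72: x ≡ 27 (mod 72).
Verify: 27 mod 12 = 3, 27 mod 8 = 3, 27 mod 9 = 0.

x ≡ 27 (mod 72).


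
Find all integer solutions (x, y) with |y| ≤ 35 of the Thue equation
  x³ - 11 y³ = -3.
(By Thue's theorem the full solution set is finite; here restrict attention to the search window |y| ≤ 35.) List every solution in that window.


The equation is x³ - 11y³ = -3. For fixed y, x³ = 11·y³ − 3, so a solution requires the RHS to be a perfect cube.
Strategy: iterate y from -35 to 35, compute RHS = 11·y³ − 3, and check whether it is a (positive or negative) perfect cube.
Check small values of y:
  y = 0: RHS = -3 is not a perfect cube.
  y = 1: RHS = 8 = (2)³ ⇒ x = 2 works.
  y = -1: RHS = -14 is not a perfect cube.
  y = 2: RHS = 85 is not a perfect cube.
  y = -2: RHS = -91 is not a perfect cube.
  y = 3: RHS = 294 is not a perfect cube.
  y = -3: RHS = -300 is not a perfect cube.
Continuing the search up to |y| = 35 finds no further solutions beyond those listed.
Collected solutions: (2, 1).

Solutions (with |y| ≤ 35): (2, 1).


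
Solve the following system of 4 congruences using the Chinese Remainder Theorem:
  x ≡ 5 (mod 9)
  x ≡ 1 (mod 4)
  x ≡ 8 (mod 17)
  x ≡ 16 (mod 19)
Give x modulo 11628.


Product of moduli M = 9 · 4 · 17 · 19 = 11628.
Merge one congruence at a time:
  Start: x ≡ 5 (mod 9).
  Combine with x ≡ 1 (mod 4); new modulus lcm = 36.
    Write x = 5 + 9·t and substitute into x ≡ 1 (mod 4): 9·t ≡ 1 − 5 = -4 (mod 4).
    Reduce coefficients mod 4: 1·t ≡ 0 (mod 4).
    So t ≡ 0 (mod 4).
    Then x = 5 + 9·0 = 5, valid modulo lcm(9, 4) = 36: x ≡ 5 (mod 36).
  Combine with x ≡ 8 (mod 17); new modulus lcm = 612.
    Write x = 5 + 36·t and substitute into x ≡ 8 (mod 17): 36·t ≡ 8 − 5 = 3 (mod 17).
    Reduce coefficients mod 17: 2·t ≡ 3 (mod 17).
    The inverse of 2 mod 17 is 9 (since 2·9 = 18 = 1·17 + 1), so t ≡ 9·3 = 27 ≡ 10 (mod 17).
    Then x = 5 + 36·10 = 365, valid modulo lcm(36, 17) = 612: x ≡ 365 (mod 612).
  Combine with x ≡ 16 (mod 19); new modulus lcm = 11628.
    Write x = 365 + 612·t and substitute into x ≡ 16 (mod 19): 612·t ≡ 16 − 365 = -349 (mod 19).
    Reduce coefficients mod 19: 4·t ≡ 12 (mod 19).
    The inverse of 4 mod 19 is 5 (since 4·5 = 20 = 1·19 + 1), so t ≡ 5·12 = 60 ≡ 3 (mod 19).
    Then x = 365 + 612·3 = 2201, valid modulo lcm(612, 19) = 11628: x ≡ 2201 (mod 11628).
Verify against each original: 2201 mod 9 = 5, 2201 mod 4 = 1, 2201 mod 17 = 8, 2201 mod 19 = 16.

x ≡ 2201 (mod 11628).


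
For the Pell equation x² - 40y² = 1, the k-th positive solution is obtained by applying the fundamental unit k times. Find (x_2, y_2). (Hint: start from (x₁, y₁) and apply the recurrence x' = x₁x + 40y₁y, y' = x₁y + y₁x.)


Step 1: Find the fundamental solution (x₁, y₁) of x² - 40y² = 1.
  Expand √40 as a continued fraction. a₀ = ⌊√40⌋ = 6; iterate m_{k+1} = d_k·a_k − m_k, d_{k+1} = (40 − m_{k+1}²)/d_k, a_{k+1} = ⌊(a₀ + m_{k+1})/d_{k+1}⌋ (starting m₀ = 0, d₀ = 1), with convergents p_k = a_k·p_{k-1} + p_{k-2}, q_k = a_k·q_{k-1} + q_{k-2} (p₋₁ = 1, q₋₁ = 0):
  k = 0: a₀ = 6; p₀/q₀ = 6/1; p₀² − 40·q₀² = 36 − 40 = -4.
  k = 1: m = 6, d = 4, a = ⌊(6 + 6)/4⌋ = 3; p/q = (3·6 + 1)/(3·1 + 0) = 19/3; p² − 40·q² = 361 − 360 = 1.
  The first convergent with p² − 40·q² = 1 gives the fundamental solution (x₁, y₁) = (19, 3).
Step 2: Apply the recurrence (x_{n+1}, y_{n+1}) = (x₁x_n + 40y₁y_n, x₁y_n + y₁x_n) repeatedly.
  From (x_1, y_1) = (19, 3): x_2 = 19·19 + 40·3·3 = 721; y_2 = 19·3 + 3·19 = 114.
Step 3: Verify x_2² - 40·y_2² = 519841 - 519840 = 1 (should be 1). ✓

(x_1, y_1) = (19, 3); (x_2, y_2) = (721, 114).


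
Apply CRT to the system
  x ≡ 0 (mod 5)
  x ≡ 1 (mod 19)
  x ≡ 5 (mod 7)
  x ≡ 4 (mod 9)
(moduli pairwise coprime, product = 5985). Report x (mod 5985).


Product of moduli M = 5 · 19 · 7 · 9 = 5985.
Merge one congruence at a time:
  Start: x ≡ 0 (mod 5).
  Combine with x ≡ 1 (mod 19); new modulus lcm = 95.
    Write x = 0 + 5·t and substitute into x ≡ 1 (mod 19): 5·t ≡ 1 − 0 = 1 (mod 19).
    The inverse of 5 mod 19 is 4 (since 5·4 = 20 = 1·19 + 1), so t ≡ 4·1 = 4 ≡ 4 (mod 19).
    Then x = 0 + 5·4 = 20, valid modulo lcm(5, 19) = 95: x ≡ 20 (mod 95).
  Combine with x ≡ 5 (mod 7); new modulus lcm = 665.
    Write x = 20 + 95·t and substitute into x ≡ 5 (mod 7): 95·t ≡ 5 − 20 = -15 (mod 7).
    Reduce coefficients mod 7: 4·t ≡ 6 (mod 7).
    The inverse of 4 mod 7 is 2 (since 4·2 = 8 = 1·7 + 1), so t ≡ 2·6 = 12 ≡ 5 (mod 7).
    Then x = 20 + 95·5 = 495, valid modulo lcm(95, 7) = 665: x ≡ 495 (mod 665).
  Combine with x ≡ 4 (mod 9); new modulus lcm = 5985.
    Write x = 495 + 665·t and substitute into x ≡ 4 (mod 9): 665·t ≡ 4 − 495 = -491 (mod 9).
    Reduce coefficients mod 9: 8·t ≡ 4 (mod 9).
    The inverse of 8 mod 9 is 8 (since 8·8 = 64 = 7·9 + 1), so t ≡ 8·4 = 32 ≡ 5 (mod 9).
    Then x = 495 + 665·5 = 3820, valid modulo lcm(665, 9) = 5985: x ≡ 3820 (mod 5985).
Verify against each original: 3820 mod 5 = 0, 3820 mod 19 = 1, 3820 mod 7 = 5, 3820 mod 9 = 4.

x ≡ 3820 (mod 5985).


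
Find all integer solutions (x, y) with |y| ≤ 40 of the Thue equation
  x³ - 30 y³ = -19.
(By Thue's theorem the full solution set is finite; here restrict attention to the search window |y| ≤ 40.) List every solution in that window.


The equation is x³ - 30y³ = -19. For fixed y, x³ = 30·y³ − 19, so a solution requires the RHS to be a perfect cube.
Strategy: iterate y from -40 to 40, compute RHS = 30·y³ − 19, and check whether it is a (positive or negative) perfect cube.
Check small values of y:
  y = 0: RHS = -19 is not a perfect cube.
  y = 1: RHS = 11 is not a perfect cube.
  y = -1: RHS = -49 is not a perfect cube.
  y = 2: RHS = 221 is not a perfect cube.
  y = -2: RHS = -259 is not a perfect cube.
  y = 3: RHS = 791 is not a perfect cube.
  y = -3: RHS = -829 is not a perfect cube.
Continuing the search up to |y| = 40 finds no solutions either.
No (x, y) in the scanned range satisfies the equation.

No integer solutions with |y| ≤ 40.


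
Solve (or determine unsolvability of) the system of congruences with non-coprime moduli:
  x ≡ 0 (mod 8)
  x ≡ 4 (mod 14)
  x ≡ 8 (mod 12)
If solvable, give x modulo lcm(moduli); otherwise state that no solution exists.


Moduli 8, 14, 12 are not pairwise coprime, so CRT works modulo lcm(m_i) when all pairwise compatibility conditions hold.
Pairwise compatibility: gcd(m_i, m_j) must divide a_i - a_j for every pair.
Merge one congruence at a time:
  Start: x ≡ 0 (mod 8).
  Combine with x ≡ 4 (mod 14): gcd(8, 14) = 2; 4 - 0 = 4, which IS divisible by 2, so compatible.
    Write x = 0 + 8·t and substitute into x ≡ 4 (mod 14): 8·t ≡ 4 − 0 = 4 (mod 14).
    Divide the congruence (and modulus) by g = 2: 4·t ≡ 2 (mod 7).
    The inverse of 4 mod 7 is 2 (since 4·2 = 8 = 1·7 + 1), so t ≡ 2·2 = 4 ≡ 4 (mod 7).
    Then x = 0 + 8·4 = 32, valid modulo lcm(8, 14) = 56: x ≡ 32 (mod 56).
  Combine with x ≡ 8 (mod 12): gcd(56, 12) = 4; 8 - 32 = -24, which IS divisible by 4, so compatible.
    Write x = 32 + 56·t and substitute into x ≡ 8 (mod 12): 56·t ≡ 8 − 32 = -24 (mod 12).
    Divide the congruence (and modulus) by g = 4: 14·t ≡ -6 (mod 3).
    Reduce coefficients mod 3: 2·t ≡ 0 (mod 3).
    The inverse of 2 mod 3 is 2 (since 2·2 = 4 = 1·3 + 1), so t ≡ 2·0 = 0 ≡ 0 (mod 3).
    Then x = 32 + 56·0 = 32, valid modulo lcm(56, 12) = 168: x ≡ 32 (mod 168).
Verify: 32 mod 8 = 0, 32 mod 14 = 4, 32 mod 12 = 8.

x ≡ 32 (mod 168).


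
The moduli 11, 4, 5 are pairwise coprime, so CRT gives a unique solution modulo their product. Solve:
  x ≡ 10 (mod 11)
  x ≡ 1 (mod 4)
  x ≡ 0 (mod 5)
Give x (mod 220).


Moduli 11, 4, 5 are pairwise coprime; by CRT there is a unique solution modulo M = 11 · 4 · 5 = 220.
Solve pairwise, accumulating the modulus:
  Start with x ≡ 10 (mod 11).
  Combine with x ≡ 1 (mod 4): since gcd(11, 4) = 1, we get a unique residue mod 44.
    Write x = 10 + 11·t and substitute into x ≡ 1 (mod 4): 11·t ≡ 1 − 10 = -9 (mod 4).
    Reduce coefficients mod 4: 3·t ≡ 3 (mod 4).
    The inverse of 3 mod 4 is 3 (since 3·3 = 9 = 2·4 + 1), so t ≡ 3·3 = 9 ≡ 1 (mod 4).
    Then x = 10 + 11·1 = 21, valid modulo lcm(11, 4) = 44: x ≡ 21 (mod 44).
  Combine with x ≡ 0 (mod 5): since gcd(44, 5) = 1, we get a unique residue mod 220.
    Write x = 21 + 44·t and substitute into x ≡ 0 (mod 5): 44·t ≡ 0 − 21 = -21 (mod 5).
    Reduce coefficients mod 5: 4·t ≡ 4 (mod 5).
    The inverse of 4 mod 5 is 4 (since 4·4 = 16 = 3·5 + 1), so t ≡ 4·4 = 16 ≡ 1 (mod 5).
    Then x = 21 + 44·1 = 65, valid modulo lcm(44, 5) = 220: x ≡ 65 (mod 220).
Verify: 65 mod 11 = 10 ✓, 65 mod 4 = 1 ✓, 65 mod 5 = 0 ✓.

x ≡ 65 (mod 220).


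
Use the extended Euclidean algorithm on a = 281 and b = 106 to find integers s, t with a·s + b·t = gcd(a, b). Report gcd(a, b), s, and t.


Euclidean algorithm on (281, 106) — divide until remainder is 0:
  281 = 2 · 106 + 69
  106 = 1 · 69 + 37
  69 = 1 · 37 + 32
  37 = 1 · 32 + 5
  32 = 6 · 5 + 2
  5 = 2 · 2 + 1
  2 = 2 · 1 + 0
gcd(281, 106) = 1.
Track Bezout coefficients alongside the remainders: start with r₀ = 281 = a·1 + b·0 (s = 1, t = 0) and r₁ = 106 = a·0 + b·1 (s = 0, t = 1); each new remainder r_{k+1} = r_{k-1} − q_k·r_k inherits s_{k+1} = s_{k-1} − q_k·s_k, t_{k+1} = t_{k-1} − q_k·t_k, so r_k = a·s_k + b·t_k at every step:
  q = 2: r = 69, s = 1 − 2·0 = 1, t = 0 − 2·1 = -2  (check: 281·1 + 106·(-2) = 69)
  q = 1: r = 37, s = 0 − 1·1 = -1, t = 1 − 1·(-2) = 3  (check: 281·(-1) + 106·3 = 37)
  q = 1: r = 32, s = 1 − 1·(-1) = 2, t = -2 − 1·3 = -5  (check: 281·2 + 106·(-5) = 32)
  q = 1: r = 5, s = -1 − 1·2 = -3, t = 3 − 1·(-5) = 8  (check: 281·(-3) + 106·8 = 5)
  q = 6: r = 2, s = 2 − 6·(-3) = 20, t = -5 − 6·8 = -53  (check: 281·20 + 106·(-53) = 2)
  q = 2: r = 1, s = -3 − 2·20 = -43, t = 8 − 2·(-53) = 114  (check: 281·(-43) + 106·114 = 1)
The row with r = 1 (the gcd) gives the Bezout coefficients s = -43, t = 114.
Result: 281 · (-43) + 106 · (114) = 1.

gcd(281, 106) = 1; s = -43, t = 114 (check: 281·(-43) + 106·114 = 1).


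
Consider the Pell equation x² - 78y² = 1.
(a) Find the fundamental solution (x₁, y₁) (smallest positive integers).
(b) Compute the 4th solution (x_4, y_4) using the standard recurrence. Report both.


Step 1: Find the fundamental solution (x₁, y₁) of x² - 78y² = 1.
  Expand √78 as a continued fraction. a₀ = ⌊√78⌋ = 8; iterate m_{k+1} = d_k·a_k − m_k, d_{k+1} = (78 − m_{k+1}²)/d_k, a_{k+1} = ⌊(a₀ + m_{k+1})/d_{k+1}⌋ (starting m₀ = 0, d₀ = 1), with convergents p_k = a_k·p_{k-1} + p_{k-2}, q_k = a_k·q_{k-1} + q_{k-2} (p₋₁ = 1, q₋₁ = 0):
  k = 0: a₀ = 8; p₀/q₀ = 8/1; p₀² − 78·q₀² = 64 − 78 = -14.
  k = 1: m = 8, d = 14, a = ⌊(8 + 8)/14⌋ = 1; p/q = (1·8 + 1)/(1·1 + 0) = 9/1; p² − 78·q² = 81 − 78 = 3.
  k = 2: m = 6, d = 3, a = ⌊(8 + 6)/3⌋ = 4; p/q = (4·9 + 8)/(4·1 + 1) = 44/5; p² − 78·q² = 1936 − 1950 = -14.
  k = 3: m = 6, d = 14, a = ⌊(8 + 6)/14⌋ = 1; p/q = (1·44 + 9)/(1·5 + 1) = 53/6; p² − 78·q² = 2809 − 2808 = 1.
  The first convergent with p² − 78·q² = 1 gives the fundamental solution (x₁, y₁) = (53, 6).
Step 2: Apply the recurrence (x_{n+1}, y_{n+1}) = (x₁x_n + 78y₁y_n, x₁y_n + y₁x_n) repeatedly.
  From (x_1, y_1) = (53, 6): x_2 = 53·53 + 78·6·6 = 5617; y_2 = 53·6 + 6·53 = 636.
  From (x_2, y_2) = (5617, 636): x_3 = 53·5617 + 78·6·636 = 595349; y_3 = 53·636 + 6·5617 = 67410.
  From (x_3, y_3) = (595349, 67410): x_4 = 53·595349 + 78·6·67410 = 63101377; y_4 = 53·67410 + 6·595349 = 7144824.
Step 3: Verify x_4² - 78·y_4² = 3981783779296129 - 3981783779296128 = 1 (should be 1). ✓

(x_1, y_1) = (53, 6); (x_4, y_4) = (63101377, 7144824).


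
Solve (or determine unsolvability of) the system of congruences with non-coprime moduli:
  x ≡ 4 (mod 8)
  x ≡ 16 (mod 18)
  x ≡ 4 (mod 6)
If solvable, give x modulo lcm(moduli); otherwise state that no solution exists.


Moduli 8, 18, 6 are not pairwise coprime, so CRT works modulo lcm(m_i) when all pairwise compatibility conditions hold.
Pairwise compatibility: gcd(m_i, m_j) must divide a_i - a_j for every pair.
Merge one congruence at a time:
  Start: x ≡ 4 (mod 8).
  Combine with x ≡ 16 (mod 18): gcd(8, 18) = 2; 16 - 4 = 12, which IS divisible by 2, so compatible.
    Write x = 4 + 8·t and substitute into x ≡ 16 (mod 18): 8·t ≡ 16 − 4 = 12 (mod 18).
    Divide the congruence (and modulus) by g = 2: 4·t ≡ 6 (mod 9).
    The inverse of 4 mod 9 is 7 (since 4·7 = 28 = 3·9 + 1), so t ≡ 7·6 = 42 ≡ 6 (mod 9).
    Then x = 4 + 8·6 = 52, valid modulo lcm(8, 18) = 72: x ≡ 52 (mod 72).
  Combine with x ≡ 4 (mod 6): gcd(72, 6) = 6; 4 - 52 = -48, which IS divisible by 6, so compatible.
    Write x = 52 + 72·t and substitute into x ≡ 4 (mod 6): 72·t ≡ 4 − 52 = -48 (mod 6).
    Divide the congruence (and modulus) by g = 6: 12·t ≡ -8 (mod 1).
    Modulo 1 every t works; take t = 0.
    Then x = 52 + 72·0 = 52, valid modulo lcm(72, 6) = 72: x ≡ 52 (mod 72).
Verify: 52 mod 8 = 4, 52 mod 18 = 16, 52 mod 6 = 4.

x ≡ 52 (mod 72).


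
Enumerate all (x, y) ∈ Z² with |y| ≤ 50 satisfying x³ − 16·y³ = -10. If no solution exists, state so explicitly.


The equation is x³ - 16y³ = -10. For fixed y, x³ = 16·y³ − 10, so a solution requires the RHS to be a perfect cube.
Strategy: iterate y from -50 to 50, compute RHS = 16·y³ − 10, and check whether it is a (positive or negative) perfect cube.
Check small values of y:
  y = 0: RHS = -10 is not a perfect cube.
  y = 1: RHS = 6 is not a perfect cube.
  y = -1: RHS = -26 is not a perfect cube.
  y = 2: RHS = 118 is not a perfect cube.
  y = -2: RHS = -138 is not a perfect cube.
  y = 3: RHS = 422 is not a perfect cube.
  y = -3: RHS = -442 is not a perfect cube.
Continuing the search up to |y| = 50 finds no solutions either.
No (x, y) in the scanned range satisfies the equation.

No integer solutions with |y| ≤ 50.


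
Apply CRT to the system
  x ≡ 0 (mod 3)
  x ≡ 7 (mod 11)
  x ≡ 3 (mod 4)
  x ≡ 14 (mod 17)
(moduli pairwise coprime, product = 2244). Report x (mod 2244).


Product of moduli M = 3 · 11 · 4 · 17 = 2244.
Merge one congruence at a time:
  Start: x ≡ 0 (mod 3).
  Combine with x ≡ 7 (mod 11); new modulus lcm = 33.
    Write x = 0 + 3·t and substitute into x ≡ 7 (mod 11): 3·t ≡ 7 − 0 = 7 (mod 11).
    The inverse of 3 mod 11 is 4 (since 3·4 = 12 = 1·11 + 1), so t ≡ 4·7 = 28 ≡ 6 (mod 11).
    Then x = 0 + 3·6 = 18, valid modulo lcm(3, 11) = 33: x ≡ 18 (mod 33).
  Combine with x ≡ 3 (mod 4); new modulus lcm = 132.
    Write x = 18 + 33·t and substitute into x ≡ 3 (mod 4): 33·t ≡ 3 − 18 = -15 (mod 4).
    Reduce coefficients mod 4: 1·t ≡ 1 (mod 4).
    So t ≡ 1 (mod 4).
    Then x = 18 + 33·1 = 51, valid modulo lcm(33, 4) = 132: x ≡ 51 (mod 132).
  Combine with x ≡ 14 (mod 17); new modulus lcm = 2244.
    Write x = 51 + 132·t and substitute into x ≡ 14 (mod 17): 132·t ≡ 14 − 51 = -37 (mod 17).
    Reduce coefficients mod 17: 13·t ≡ 14 (mod 17).
    The inverse of 13 mod 17 is 4 (since 13·4 = 52 = 3·17 + 1), so t ≡ 4·14 = 56 ≡ 5 (mod 17).
    Then x = 51 + 132·5 = 711, valid modulo lcm(132, 17) = 2244: x ≡ 711 (mod 2244).
Verify against each original: 711 mod 3 = 0, 711 mod 11 = 7, 711 mod 4 = 3, 711 mod 17 = 14.

x ≡ 711 (mod 2244).


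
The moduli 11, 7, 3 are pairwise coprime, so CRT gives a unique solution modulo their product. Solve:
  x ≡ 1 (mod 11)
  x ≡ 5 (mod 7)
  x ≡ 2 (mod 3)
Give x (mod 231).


Moduli 11, 7, 3 are pairwise coprime; by CRT there is a unique solution modulo M = 11 · 7 · 3 = 231.
Solve pairwise, accumulating the modulus:
  Start with x ≡ 1 (mod 11).
  Combine with x ≡ 5 (mod 7): since gcd(11, 7) = 1, we get a unique residue mod 77.
    Write x = 1 + 11·t and substitute into x ≡ 5 (mod 7): 11·t ≡ 5 − 1 = 4 (mod 7).
    Reduce coefficients mod 7: 4·t ≡ 4 (mod 7).
    The inverse of 4 mod 7 is 2 (since 4·2 = 8 = 1·7 + 1), so t ≡ 2·4 = 8 ≡ 1 (mod 7).
    Then x = 1 + 11·1 = 12, valid modulo lcm(11, 7) = 77: x ≡ 12 (mod 77).
  Combine with x ≡ 2 (mod 3): since gcd(77, 3) = 1, we get a unique residue mod 231.
    Write x = 12 + 77·t and substitute into x ≡ 2 (mod 3): 77·t ≡ 2 − 12 = -10 (mod 3).
    Reduce coefficients mod 3: 2·t ≡ 2 (mod 3).
    The inverse of 2 mod 3 is 2 (since 2·2 = 4 = 1·3 + 1), so t ≡ 2·2 = 4 ≡ 1 (mod 3).
    Then x = 12 + 77·1 = 89, valid modulo lcm(77, 3) = 231: x ≡ 89 (mod 231).
Verify: 89 mod 11 = 1 ✓, 89 mod 7 = 5 ✓, 89 mod 3 = 2 ✓.

x ≡ 89 (mod 231).


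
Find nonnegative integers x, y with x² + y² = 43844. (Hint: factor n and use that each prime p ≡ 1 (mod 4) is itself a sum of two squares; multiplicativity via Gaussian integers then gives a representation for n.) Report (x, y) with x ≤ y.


Step 1: Factor n = 43844 = 2^2 · 97 · 113.
Step 2: Check the mod-4 condition on each prime factor: 2 = 2 (special); 97 ≡ 1 (mod 4), exponent 1; 113 ≡ 1 (mod 4), exponent 1.
All primes ≡ 3 (mod 4) appear to even exponent (or don't appear), so by the two-squares theorem n IS expressible as a sum of two squares.
Step 3: Build a representation. Group n = k² · m with k = 2 and m = 97 · 113 = 10961 (a product of primes ≡ 1 (mod 4)); a representation of m scales to one of n via (k·x)² + (k·y)² = k²(x² + y²). Each prime p ≡ 1 (mod 4) is itself a sum of two squares; find a² by testing p − a² for a perfect square:
  97: 97 − 1² = 96, 97 − 2² = 93, 97 − 3² = 88, 97 − 4² = 81 = 9² ⇒ 97 = 4² + 9².
  113: 113 − 1² = 112, 113 − 2² = 109, 113 − 3² = 104, 113 − 4² = 97, 113 − 5² = 88, 113 − 6² = 77, 113 − 7² = 64 = 8² ⇒ 113 = 7² + 8².
  Combine using the Brahmagupta–Fibonacci identity (a² + b²)(c² + d²) = (ac − bd)² + (ad + bc)² = (ac + bd)² + (ad − bc)²:
  97 · 113 = 10961: from (4² + 9²)(7² + 8²), take (4·7 − 9·8, 4·8 + 9·7) = (28 − 72, 32 + 63) = (-44, 95); dropping signs (only squares matter) gives (44, 95); check 44² + 95² = 1936 + 9025 = 10961 ✓.
  Scale by k = 2: (2·44, 2·95) = (88, 190).
Step 4: Order so x ≤ y and verify: 88² + 190² = 7744 + 36100 = 43844 = n. ✓

n = 43844 = 88² + 190² (one valid representation with x ≤ y).


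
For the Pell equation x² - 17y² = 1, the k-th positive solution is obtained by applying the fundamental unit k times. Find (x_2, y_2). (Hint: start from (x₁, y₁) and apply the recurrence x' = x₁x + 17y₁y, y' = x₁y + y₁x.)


Step 1: Find the fundamental solution (x₁, y₁) of x² - 17y² = 1.
  Expand √17 as a continued fraction. a₀ = ⌊√17⌋ = 4; iterate m_{k+1} = d_k·a_k − m_k, d_{k+1} = (17 − m_{k+1}²)/d_k, a_{k+1} = ⌊(a₀ + m_{k+1})/d_{k+1}⌋ (starting m₀ = 0, d₀ = 1), with convergents p_k = a_k·p_{k-1} + p_{k-2}, q_k = a_k·q_{k-1} + q_{k-2} (p₋₁ = 1, q₋₁ = 0):
  k = 0: a₀ = 4; p₀/q₀ = 4/1; p₀² − 17·q₀² = 16 − 17 = -1.
  k = 1: m = 4, d = 1, a = ⌊(4 + 4)/1⌋ = 8; p/q = (8·4 + 1)/(8·1 + 0) = 33/8; p² − 17·q² = 1089 − 1088 = 1.
  The first convergent with p² − 17·q² = 1 gives the fundamental solution (x₁, y₁) = (33, 8).
Step 2: Apply the recurrence (x_{n+1}, y_{n+1}) = (x₁x_n + 17y₁y_n, x₁y_n + y₁x_n) repeatedly.
  From (x_1, y_1) = (33, 8): x_2 = 33·33 + 17·8·8 = 2177; y_2 = 33·8 + 8·33 = 528.
Step 3: Verify x_2² - 17·y_2² = 4739329 - 4739328 = 1 (should be 1). ✓

(x_1, y_1) = (33, 8); (x_2, y_2) = (2177, 528).


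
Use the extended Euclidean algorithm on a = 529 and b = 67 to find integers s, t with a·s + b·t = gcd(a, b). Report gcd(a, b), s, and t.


Euclidean algorithm on (529, 67) — divide until remainder is 0:
  529 = 7 · 67 + 60
  67 = 1 · 60 + 7
  60 = 8 · 7 + 4
  7 = 1 · 4 + 3
  4 = 1 · 3 + 1
  3 = 3 · 1 + 0
gcd(529, 67) = 1.
Track Bezout coefficients alongside the remainders: start with r₀ = 529 = a·1 + b·0 (s = 1, t = 0) and r₁ = 67 = a·0 + b·1 (s = 0, t = 1); each new remainder r_{k+1} = r_{k-1} − q_k·r_k inherits s_{k+1} = s_{k-1} − q_k·s_k, t_{k+1} = t_{k-1} − q_k·t_k, so r_k = a·s_k + b·t_k at every step:
  q = 7: r = 60, s = 1 − 7·0 = 1, t = 0 − 7·1 = -7  (check: 529·1 + 67·(-7) = 60)
  q = 1: r = 7, s = 0 − 1·1 = -1, t = 1 − 1·(-7) = 8  (check: 529·(-1) + 67·8 = 7)
  q = 8: r = 4, s = 1 − 8·(-1) = 9, t = -7 − 8·8 = -71  (check: 529·9 + 67·(-71) = 4)
  q = 1: r = 3, s = -1 − 1·9 = -10, t = 8 − 1·(-71) = 79  (check: 529·(-10) + 67·79 = 3)
  q = 1: r = 1, s = 9 − 1·(-10) = 19, t = -71 − 1·79 = -150  (check: 529·19 + 67·(-150) = 1)
The row with r = 1 (the gcd) gives the Bezout coefficients s = 19, t = -150.
Result: 529 · (19) + 67 · (-150) = 1.

gcd(529, 67) = 1; s = 19, t = -150 (check: 529·19 + 67·(-150) = 1).


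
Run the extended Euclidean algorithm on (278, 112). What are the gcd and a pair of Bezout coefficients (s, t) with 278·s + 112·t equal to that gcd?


Euclidean algorithm on (278, 112) — divide until remainder is 0:
  278 = 2 · 112 + 54
  112 = 2 · 54 + 4
  54 = 13 · 4 + 2
  4 = 2 · 2 + 0
gcd(278, 112) = 2.
Track Bezout coefficients alongside the remainders: start with r₀ = 278 = a·1 + b·0 (s = 1, t = 0) and r₁ = 112 = a·0 + b·1 (s = 0, t = 1); each new remainder r_{k+1} = r_{k-1} − q_k·r_k inherits s_{k+1} = s_{k-1} − q_k·s_k, t_{k+1} = t_{k-1} − q_k·t_k, so r_k = a·s_k + b·t_k at every step:
  q = 2: r = 54, s = 1 − 2·0 = 1, t = 0 − 2·1 = -2  (check: 278·1 + 112·(-2) = 54)
  q = 2: r = 4, s = 0 − 2·1 = -2, t = 1 − 2·(-2) = 5  (check: 278·(-2) + 112·5 = 4)
  q = 13: r = 2, s = 1 − 13·(-2) = 27, t = -2 − 13·5 = -67  (check: 278·27 + 112·(-67) = 2)
The row with r = 2 (the gcd) gives the Bezout coefficients s = 27, t = -67.
Result: 278 · (27) + 112 · (-67) = 2.

gcd(278, 112) = 2; s = 27, t = -67 (check: 278·27 + 112·(-67) = 2).


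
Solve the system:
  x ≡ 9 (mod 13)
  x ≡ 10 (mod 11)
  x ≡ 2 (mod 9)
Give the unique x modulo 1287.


Moduli 13, 11, 9 are pairwise coprime; by CRT there is a unique solution modulo M = 13 · 11 · 9 = 1287.
Solve pairwise, accumulating the modulus:
  Start with x ≡ 9 (mod 13).
  Combine with x ≡ 10 (mod 11): since gcd(13, 11) = 1, we get a unique residue mod 143.
    Write x = 9 + 13·t and substitute into x ≡ 10 (mod 11): 13·t ≡ 10 − 9 = 1 (mod 11).
    Reduce coefficients mod 11: 2·t ≡ 1 (mod 11).
    The inverse of 2 mod 11 is 6 (since 2·6 = 12 = 1·11 + 1), so t ≡ 6·1 = 6 ≡ 6 (mod 11).
    Then x = 9 + 13·6 = 87, valid modulo lcm(13, 11) = 143: x ≡ 87 (mod 143).
  Combine with x ≡ 2 (mod 9): since gcd(143, 9) = 1, we get a unique residue mod 1287.
    Write x = 87 + 143·t and substitute into x ≡ 2 (mod 9): 143·t ≡ 2 − 87 = -85 (mod 9).
    Reduce coefficients mod 9: 8·t ≡ 5 (mod 9).
    The inverse of 8 mod 9 is 8 (since 8·8 = 64 = 7·9 + 1), so t ≡ 8·5 = 40 ≡ 4 (mod 9).
    Then x = 87 + 143·4 = 659, valid modulo lcm(143, 9) = 1287: x ≡ 659 (mod 1287).
Verify: 659 mod 13 = 9 ✓, 659 mod 11 = 10 ✓, 659 mod 9 = 2 ✓.

x ≡ 659 (mod 1287).


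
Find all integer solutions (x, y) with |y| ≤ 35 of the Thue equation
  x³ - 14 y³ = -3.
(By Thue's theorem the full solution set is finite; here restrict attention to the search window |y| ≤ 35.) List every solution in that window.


The equation is x³ - 14y³ = -3. For fixed y, x³ = 14·y³ − 3, so a solution requires the RHS to be a perfect cube.
Strategy: iterate y from -35 to 35, compute RHS = 14·y³ − 3, and check whether it is a (positive or negative) perfect cube.
Check small values of y:
  y = 0: RHS = -3 is not a perfect cube.
  y = 1: RHS = 11 is not a perfect cube.
  y = -1: RHS = -17 is not a perfect cube.
  y = 2: RHS = 109 is not a perfect cube.
  y = -2: RHS = -115 is not a perfect cube.
  y = 3: RHS = 375 is not a perfect cube.
  y = -3: RHS = -381 is not a perfect cube.
Continuing the search up to |y| = 35 finds no solutions either.
No (x, y) in the scanned range satisfies the equation.

No integer solutions with |y| ≤ 35.


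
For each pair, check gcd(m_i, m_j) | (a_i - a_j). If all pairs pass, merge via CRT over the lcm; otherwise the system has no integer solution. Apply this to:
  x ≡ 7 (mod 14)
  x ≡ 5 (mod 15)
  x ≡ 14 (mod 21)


Moduli 14, 15, 21 are not pairwise coprime, so CRT works modulo lcm(m_i) when all pairwise compatibility conditions hold.
Pairwise compatibility: gcd(m_i, m_j) must divide a_i - a_j for every pair.
Merge one congruence at a time:
  Start: x ≡ 7 (mod 14).
  Combine with x ≡ 5 (mod 15): gcd(14, 15) = 1; 5 - 7 = -2, which IS divisible by 1, so compatible.
    Write x = 7 + 14·t and substitute into x ≡ 5 (mod 15): 14·t ≡ 5 − 7 = -2 (mod 15).
    Reduce coefficients mod 15: 14·t ≡ 13 (mod 15).
    The inverse of 14 mod 15 is 14 (since 14·14 = 196 = 13·15 + 1), so t ≡ 14·13 = 182 ≡ 2 (mod 15).
    Then x = 7 + 14·2 = 35, valid modulo lcm(14, 15) = 210: x ≡ 35 (mod 210).
  Combine with x ≡ 14 (mod 21): gcd(210, 21) = 21; 14 - 35 = -21, which IS divisible by 21, so compatible.
    Write x = 35 + 210·t and substitute into x ≡ 14 (mod 21): 210·t ≡ 14 − 35 = -21 (mod 21).
    Divide the congruence (and modulus) by g = 21: 10·t ≡ -1 (mod 1).
    Modulo 1 every t works; take t = 0.
    Then x = 35 + 210·0 = 35, valid modulo lcm(210, 21) = 210: x ≡ 35 (mod 210).
Verify: 35 mod 14 = 7, 35 mod 15 = 5, 35 mod 21 = 14.

x ≡ 35 (mod 210).


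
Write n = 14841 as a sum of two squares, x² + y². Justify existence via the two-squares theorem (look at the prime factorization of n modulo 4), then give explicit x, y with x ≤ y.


Step 1: Factor n = 14841 = 3^2 · 17 · 97.
Step 2: Check the mod-4 condition on each prime factor: 3 ≡ 3 (mod 4), exponent 2 (must be even); 17 ≡ 1 (mod 4), exponent 1; 97 ≡ 1 (mod 4), exponent 1.
All primes ≡ 3 (mod 4) appear to even exponent (or don't appear), so by the two-squares theorem n IS expressible as a sum of two squares.
Step 3: Build a representation. Group n = k² · m with k = 3 and m = 17 · 97 = 1649 (a product of primes ≡ 1 (mod 4)); a representation of m scales to one of n via (k·x)² + (k·y)² = k²(x² + y²). Each prime p ≡ 1 (mod 4) is itself a sum of two squares; find a² by testing p − a² for a perfect square:
  17: 17 − 1² = 16 = 4² ⇒ 17 = 1² + 4².
  97: 97 − 1² = 96, 97 − 2² = 93, 97 − 3² = 88, 97 − 4² = 81 = 9² ⇒ 97 = 4² + 9².
  Combine using the Brahmagupta–Fibonacci identity (a² + b²)(c² + d²) = (ac − bd)² + (ad + bc)² = (ac + bd)² + (ad − bc)²:
  17 · 97 = 1649: from (1² + 4²)(4² + 9²), take (1·4 − 4·9, 1·9 + 4·4) = (4 − 36, 9 + 16) = (-32, 25); dropping signs (only squares matter) gives (32, 25); check 32² + 25² = 1024 + 625 = 1649 ✓.
  Scale by k = 3: (3·32, 3·25) = (96, 75).
Step 4: Order so x ≤ y and verify: 75² + 96² = 5625 + 9216 = 14841 = n. ✓

n = 14841 = 75² + 96² (one valid representation with x ≤ y).


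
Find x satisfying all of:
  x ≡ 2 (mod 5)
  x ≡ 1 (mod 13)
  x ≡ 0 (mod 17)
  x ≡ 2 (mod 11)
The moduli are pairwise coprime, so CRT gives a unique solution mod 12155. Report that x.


Product of moduli M = 5 · 13 · 17 · 11 = 12155.
Merge one congruence at a time:
  Start: x ≡ 2 (mod 5).
  Combine with x ≡ 1 (mod 13); new modulus lcm = 65.
    Write x = 2 + 5·t and substitute into x ≡ 1 (mod 13): 5·t ≡ 1 − 2 = -1 (mod 13).
    Reduce coefficients mod 13: 5·t ≡ 12 (mod 13).
    The inverse of 5 mod 13 is 8 (since 5·8 = 40 = 3·13 + 1), so t ≡ 8·12 = 96 ≡ 5 (mod 13).
    Then x = 2 + 5·5 = 27, valid modulo lcm(5, 13) = 65: x ≡ 27 (mod 65).
  Combine with x ≡ 0 (mod 17); new modulus lcm = 1105.
    Write x = 27 + 65·t and substitute into x ≡ 0 (mod 17): 65·t ≡ 0 − 27 = -27 (mod 17).
    Reduce coefficients mod 17: 14·t ≡ 7 (mod 17).
    The inverse of 14 mod 17 is 11 (since 14·11 = 154 = 9·17 + 1), so t ≡ 11·7 = 77 ≡ 9 (mod 17).
    Then x = 27 + 65·9 = 612, valid modulo lcm(65, 17) = 1105: x ≡ 612 (mod 1105).
  Combine with x ≡ 2 (mod 11); new modulus lcm = 12155.
    Write x = 612 + 1105·t and substitute into x ≡ 2 (mod 11): 1105·t ≡ 2 − 612 = -610 (mod 11).
    Reduce coefficients mod 11: 5·t ≡ 6 (mod 11).
    The inverse of 5 mod 11 is 9 (since 5·9 = 45 = 4·11 + 1), so t ≡ 9·6 = 54 ≡ 10 (mod 11).
    Then x = 612 + 1105·10 = 11662, valid modulo lcm(1105, 11) = 12155: x ≡ 11662 (mod 12155).
Verify against each original: 11662 mod 5 = 2, 11662 mod 13 = 1, 11662 mod 17 = 0, 11662 mod 11 = 2.

x ≡ 11662 (mod 12155).


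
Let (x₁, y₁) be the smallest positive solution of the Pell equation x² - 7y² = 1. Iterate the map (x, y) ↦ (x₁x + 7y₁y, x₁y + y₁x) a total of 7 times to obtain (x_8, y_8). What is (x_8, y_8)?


Step 1: Find the fundamental solution (x₁, y₁) of x² - 7y² = 1.
  Expand √7 as a continued fraction. a₀ = ⌊√7⌋ = 2; iterate m_{k+1} = d_k·a_k − m_k, d_{k+1} = (7 − m_{k+1}²)/d_k, a_{k+1} = ⌊(a₀ + m_{k+1})/d_{k+1}⌋ (starting m₀ = 0, d₀ = 1), with convergents p_k = a_k·p_{k-1} + p_{k-2}, q_k = a_k·q_{k-1} + q_{k-2} (p₋₁ = 1, q₋₁ = 0):
  k = 0: a₀ = 2; p₀/q₀ = 2/1; p₀² − 7·q₀² = 4 − 7 = -3.
  k = 1: m = 2, d = 3, a = ⌊(2 + 2)/3⌋ = 1; p/q = (1·2 + 1)/(1·1 + 0) = 3/1; p² − 7·q² = 9 − 7 = 2.
  k = 2: m = 1, d = 2, a = ⌊(2 + 1)/2⌋ = 1; p/q = (1·3 + 2)/(1·1 + 1) = 5/2; p² − 7·q² = 25 − 28 = -3.
  k = 3: m = 1, d = 3, a = ⌊(2 + 1)/3⌋ = 1; p/q = (1·5 + 3)/(1·2 + 1) = 8/3; p² − 7·q² = 64 − 63 = 1.
  The first convergent with p² − 7·q² = 1 gives the fundamental solution (x₁, y₁) = (8, 3).
Step 2: Apply the recurrence (x_{n+1}, y_{n+1}) = (x₁x_n + 7y₁y_n, x₁y_n + y₁x_n) repeatedly.
  From (x_1, y_1) = (8, 3): x_2 = 8·8 + 7·3·3 = 127; y_2 = 8·3 + 3·8 = 48.
  From (x_2, y_2) = (127, 48): x_3 = 8·127 + 7·3·48 = 2024; y_3 = 8·48 + 3·127 = 765.
  From (x_3, y_3) = (2024, 765): x_4 = 8·2024 + 7·3·765 = 32257; y_4 = 8·765 + 3·2024 = 12192.
  From (x_4, y_4) = (32257, 12192): x_5 = 8·32257 + 7·3·12192 = 514088; y_5 = 8·12192 + 3·32257 = 194307.
  From (x_5, y_5) = (514088, 194307): x_6 = 8·514088 + 7·3·194307 = 8193151; y_6 = 8·194307 + 3·514088 = 3096720.
  From (x_6, y_6) = (8193151, 3096720): x_7 = 8·8193151 + 7·3·3096720 = 130576328; y_7 = 8·3096720 + 3·8193151 = 49353213.
  From (x_7, y_7) = (130576328, 49353213): x_8 = 8·130576328 + 7·3·49353213 = 2081028097; y_8 = 8·49353213 + 3·130576328 = 786554688.
Step 3: Verify x_8² - 7·y_8² = 4330677940503441409 - 4330677940503441408 = 1 (should be 1). ✓

(x_1, y_1) = (8, 3); (x_8, y_8) = (2081028097, 786554688).


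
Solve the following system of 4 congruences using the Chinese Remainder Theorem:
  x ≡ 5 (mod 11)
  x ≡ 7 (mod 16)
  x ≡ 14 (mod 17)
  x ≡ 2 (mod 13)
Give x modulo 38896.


Product of moduli M = 11 · 16 · 17 · 13 = 38896.
Merge one congruence at a time:
  Start: x ≡ 5 (mod 11).
  Combine with x ≡ 7 (mod 16); new modulus lcm = 176.
    Write x = 5 + 11·t and substitute into x ≡ 7 (mod 16): 11·t ≡ 7 − 5 = 2 (mod 16).
    The inverse of 11 mod 16 is 3 (since 11·3 = 33 = 2·16 + 1), so t ≡ 3·2 = 6 ≡ 6 (mod 16).
    Then x = 5 + 11·6 = 71, valid modulo lcm(11, 16) = 176: x ≡ 71 (mod 176).
  Combine with x ≡ 14 (mod 17); new modulus lcm = 2992.
    Write x = 71 + 176·t and substitute into x ≡ 14 (mod 17): 176·t ≡ 14 − 71 = -57 (mod 17).
    Reduce coefficients mod 17: 6·t ≡ 11 (mod 17).
    The inverse of 6 mod 17 is 3 (since 6·3 = 18 = 1·17 + 1), so t ≡ 3·11 = 33 ≡ 16 (mod 17).
    Then x = 71 + 176·16 = 2887, valid modulo lcm(176, 17) = 2992: x ≡ 2887 (mod 2992).
  Combine with x ≡ 2 (mod 13); new modulus lcm = 38896.
    Write x = 2887 + 2992·t and substitute into x ≡ 2 (mod 13): 2992·t ≡ 2 − 2887 = -2885 (mod 13).
    Reduce coefficients mod 13: 2·t ≡ 1 (mod 13).
    The inverse of 2 mod 13 is 7 (since 2·7 = 14 = 1·13 + 1), so t ≡ 7·1 = 7 ≡ 7 (mod 13).
    Then x = 2887 + 2992·7 = 23831, valid modulo lcm(2992, 13) = 38896: x ≡ 23831 (mod 38896).
Verify against each original: 23831 mod 11 = 5, 23831 mod 16 = 7, 23831 mod 17 = 14, 23831 mod 13 = 2.

x ≡ 23831 (mod 38896).


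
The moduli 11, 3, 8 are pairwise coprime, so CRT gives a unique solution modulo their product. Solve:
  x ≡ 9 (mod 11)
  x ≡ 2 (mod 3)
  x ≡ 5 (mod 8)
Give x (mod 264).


Moduli 11, 3, 8 are pairwise coprime; by CRT there is a unique solution modulo M = 11 · 3 · 8 = 264.
Solve pairwise, accumulating the modulus:
  Start with x ≡ 9 (mod 11).
  Combine with x ≡ 2 (mod 3): since gcd(11, 3) = 1, we get a unique residue mod 33.
    Write x = 9 + 11·t and substitute into x ≡ 2 (mod 3): 11·t ≡ 2 − 9 = -7 (mod 3).
    Reduce coefficients mod 3: 2·t ≡ 2 (mod 3).
    The inverse of 2 mod 3 is 2 (since 2·2 = 4 = 1·3 + 1), so t ≡ 2·2 = 4 ≡ 1 (mod 3).
    Then x = 9 + 11·1 = 20, valid modulo lcm(11, 3) = 33: x ≡ 20 (mod 33).
  Combine with x ≡ 5 (mod 8): since gcd(33, 8) = 1, we get a unique residue mod 264.
    Write x = 20 + 33·t and substitute into x ≡ 5 (mod 8): 33·t ≡ 5 − 20 = -15 (mod 8).
    Reduce coefficients mod 8: 1·t ≡ 1 (mod 8).
    So t ≡ 1 (mod 8).
    Then x = 20 + 33·1 = 53, valid modulo lcm(33, 8) = 264: x ≡ 53 (mod 264).
Verify: 53 mod 11 = 9 ✓, 53 mod 3 = 2 ✓, 53 mod 8 = 5 ✓.

x ≡ 53 (mod 264).


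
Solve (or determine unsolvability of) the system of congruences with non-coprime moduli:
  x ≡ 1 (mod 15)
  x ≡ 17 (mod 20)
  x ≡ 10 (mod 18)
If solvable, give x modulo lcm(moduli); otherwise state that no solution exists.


Moduli 15, 20, 18 are not pairwise coprime, so CRT works modulo lcm(m_i) when all pairwise compatibility conditions hold.
Pairwise compatibility: gcd(m_i, m_j) must divide a_i - a_j for every pair.
Merge one congruence at a time:
  Start: x ≡ 1 (mod 15).
  Combine with x ≡ 17 (mod 20): gcd(15, 20) = 5, and 17 - 1 = 16 is NOT divisible by 5.
    ⇒ system is inconsistent (no integer solution).

No solution (the system is inconsistent).


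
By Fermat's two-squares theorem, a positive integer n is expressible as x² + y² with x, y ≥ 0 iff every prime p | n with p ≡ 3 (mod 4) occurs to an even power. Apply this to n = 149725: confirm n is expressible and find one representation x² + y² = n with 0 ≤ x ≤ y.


Step 1: Factor n = 149725 = 5^2 · 53 · 113.
Step 2: Check the mod-4 condition on each prime factor: 5 ≡ 1 (mod 4), exponent 2; 53 ≡ 1 (mod 4), exponent 1; 113 ≡ 1 (mod 4), exponent 1.
All primes ≡ 3 (mod 4) appear to even exponent (or don't appear), so by the two-squares theorem n IS expressible as a sum of two squares.
Step 3: Build a representation. Group n = k² · m with k = 5 and m = 53 · 113 = 5989 (a product of primes ≡ 1 (mod 4)); a representation of m scales to one of n via (k·x)² + (k·y)² = k²(x² + y²). Each prime p ≡ 1 (mod 4) is itself a sum of two squares; find a² by testing p − a² for a perfect square:
  53: 53 − 1² = 52, 53 − 2² = 49 = 7² ⇒ 53 = 2² + 7².
  113: 113 − 1² = 112, 113 − 2² = 109, 113 − 3² = 104, 113 − 4² = 97, 113 − 5² = 88, 113 − 6² = 77, 113 − 7² = 64 = 8² ⇒ 113 = 7² + 8².
  Combine using the Brahmagupta–Fibonacci identity (a² + b²)(c² + d²) = (ac − bd)² + (ad + bc)² = (ac + bd)² + (ad − bc)²:
  53 · 113 = 5989: from (2² + 7²)(7² + 8²), take (2·7 − 7·8, 2·8 + 7·7) = (14 − 56, 16 + 49) = (-42, 65); dropping signs (only squares matter) gives (42, 65); check 42² + 65² = 1764 + 4225 = 5989 ✓.
  Scale by k = 5: (5·42, 5·65) = (210, 325).
Step 4: Order so x ≤ y and verify: 210² + 325² = 44100 + 105625 = 149725 = n. ✓

n = 149725 = 210² + 325² (one valid representation with x ≤ y).


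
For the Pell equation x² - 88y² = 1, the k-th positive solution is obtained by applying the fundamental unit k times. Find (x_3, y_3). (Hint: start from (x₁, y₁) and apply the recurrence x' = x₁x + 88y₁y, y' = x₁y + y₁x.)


Step 1: Find the fundamental solution (x₁, y₁) of x² - 88y² = 1.
  Expand √88 as a continued fraction. a₀ = ⌊√88⌋ = 9; iterate m_{k+1} = d_k·a_k − m_k, d_{k+1} = (88 − m_{k+1}²)/d_k, a_{k+1} = ⌊(a₀ + m_{k+1})/d_{k+1}⌋ (starting m₀ = 0, d₀ = 1), with convergents p_k = a_k·p_{k-1} + p_{k-2}, q_k = a_k·q_{k-1} + q_{k-2} (p₋₁ = 1, q₋₁ = 0):
  k = 0: a₀ = 9; p₀/q₀ = 9/1; p₀² − 88·q₀² = 81 − 88 = -7.
  k = 1: m = 9, d = 7, a = ⌊(9 + 9)/7⌋ = 2; p/q = (2·9 + 1)/(2·1 + 0) = 19/2; p² − 88·q² = 361 − 352 = 9.
  k = 2: m = 5, d = 9, a = ⌊(9 + 5)/9⌋ = 1; p/q = (1·19 + 9)/(1·2 + 1) = 28/3; p² − 88·q² = 784 − 792 = -8.
  k = 3: m = 4, d = 8, a = ⌊(9 + 4)/8⌋ = 1; p/q = (1·28 + 19)/(1·3 + 2) = 47/5; p² − 88·q² = 2209 − 2200 = 9.
  k = 4: m = 4, d = 9, a = ⌊(9 + 4)/9⌋ = 1; p/q = (1·47 + 28)/(1·5 + 3) = 75/8; p² − 88·q² = 5625 − 5632 = -7.
  k = 5: m = 5, d = 7, a = ⌊(9 + 5)/7⌋ = 2; p/q = (2·75 + 47)/(2·8 + 5) = 197/21; p² − 88·q² = 38809 − 38808 = 1.
  The first convergent with p² − 88·q² = 1 gives the fundamental solution (x₁, y₁) = (197, 21).
Step 2: Apply the recurrence (x_{n+1}, y_{n+1}) = (x₁x_n + 88y₁y_n, x₁y_n + y₁x_n) repeatedly.
  From (x_1, y_1) = (197, 21): x_2 = 197·197 + 88·21·21 = 77617; y_2 = 197·21 + 21·197 = 8274.
  From (x_2, y_2) = (77617, 8274): x_3 = 197·77617 + 88·21·8274 = 30580901; y_3 = 197·8274 + 21·77617 = 3259935.
Step 3: Verify x_3² - 88·y_3² = 935191505971801 - 935191505971800 = 1 (should be 1). ✓

(x_1, y_1) = (197, 21); (x_3, y_3) = (30580901, 3259935).
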